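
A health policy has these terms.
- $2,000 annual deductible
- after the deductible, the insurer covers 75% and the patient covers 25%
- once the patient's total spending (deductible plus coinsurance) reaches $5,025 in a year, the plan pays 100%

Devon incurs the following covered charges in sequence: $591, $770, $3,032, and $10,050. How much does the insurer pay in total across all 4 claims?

$9,418

#1 ($591): entire amount goes to the deductible. Patient owes $591 (running OOP $591). Insurer: $591 − $591 = $0.
#2 ($770): all of it applies to the deductible. Patient owes $770 (running OOP $1,361). Plan pays $770 − $770 = $0.
#3 ($3,032): deductible takes $639, $2,393 remains; coinsurance $2,393 × 25% = $598.25. Cost to patient: $1,237.25. OOP to date $2,598.25. Insurer: $3,032 − $1,237.25 = $1,794.75.
#4 ($10,050): 25% coinsurance on $10,050 = $2,512.50. Adding that to $2,598.25 gives $5,110.75, past the $5,025 cap; patient pays only $5,025 − $2,598.25 = $2,426.75. Insurer: $10,050 − $2,426.75 = $7,623.25.
Insurer total: $0 + $0 + $1,794.75 + $7,623.25 = $9,418.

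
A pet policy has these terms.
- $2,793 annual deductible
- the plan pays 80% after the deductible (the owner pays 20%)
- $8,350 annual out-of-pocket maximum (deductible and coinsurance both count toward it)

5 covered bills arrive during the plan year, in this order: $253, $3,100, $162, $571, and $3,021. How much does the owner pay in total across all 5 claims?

Claim 1 ($253): entire amount goes to the deductible. Owner pays $253; OOP now $253.
Claim 2 ($3,100): deductible takes $2,540, $560 remains; 20% of $560 = $112. Cost to owner: $2,652. OOP to date $2,905.
Claim 3 ($162): deductible already satisfied, so owner's share is 20% × $162 = $32.40. Owner owes $32.40 (running OOP $2,937.40).
Claim 4 ($571): deductible met; 20% of $571 = $114.20. Cost to owner: $114.20. OOP to date $3,051.60.
Claim 5 ($3,021): 20% coinsurance on $3,021 = $604.20. Owner pays $604.20; OOP now $3,655.80.
Total paid by the owner: $253 + $2,652 + $32.40 + $114.20 + $604.20 = $3,655.80.

$3,655.80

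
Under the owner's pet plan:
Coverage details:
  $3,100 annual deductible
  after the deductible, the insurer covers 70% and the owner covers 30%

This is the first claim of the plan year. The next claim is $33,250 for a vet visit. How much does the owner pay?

$12,145

Nothing has been paid toward the $3,100 deductible, so the first $3,100 of this charge is applied there.
The remaining $30,150 (= $33,250 − $3,100) moves to coinsurance.
Owner's 30% share of $30,150 is $9,045.
Owner responsibility: $3,100 + $9,045 = $12,145.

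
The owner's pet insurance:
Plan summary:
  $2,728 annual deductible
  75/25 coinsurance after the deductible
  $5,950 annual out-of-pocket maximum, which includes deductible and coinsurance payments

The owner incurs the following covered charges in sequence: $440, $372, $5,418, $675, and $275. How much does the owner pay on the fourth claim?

$168.75

Bill 1, $440: entire amount goes to the deductible. Cost to owner: $440. OOP to date $440.
Bill 2, $372: all of it applies to the deductible. Owner owes $372 (running OOP $812).
Bill 3, $5,418: deductible takes $1,916, $3,502 remains; owner's 25% is $875.50. Owner owes $2,791.50 (running OOP $3,603.50).
Bill 4, $675: deductible met; 25% of $675 = $168.75. Owner owes $168.75 (running OOP $3,772.25).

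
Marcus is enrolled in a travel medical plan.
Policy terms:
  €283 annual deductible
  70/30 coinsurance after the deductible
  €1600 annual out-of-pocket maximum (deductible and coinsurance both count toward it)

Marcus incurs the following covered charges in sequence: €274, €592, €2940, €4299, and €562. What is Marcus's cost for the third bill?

€882

Claim 1 (€274): entire amount goes to the deductible. Traveler pays €274; OOP now €274.
Claim 2 (€592): €9 to deductible, leaving €583; coinsurance €583 × 30% = €174.90. Cost to traveler: €183.90. OOP to date €457.90.
Claim 3 (€2940): 30% coinsurance on €2940 = €882. Traveler owes €882 (running OOP €1339.90).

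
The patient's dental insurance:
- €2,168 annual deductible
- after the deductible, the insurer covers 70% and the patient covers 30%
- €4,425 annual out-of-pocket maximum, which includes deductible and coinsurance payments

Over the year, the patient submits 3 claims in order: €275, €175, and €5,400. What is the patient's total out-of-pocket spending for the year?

€3,272.60

#1 (€275): all of it applies to the deductible. Patient owes €275 (running OOP €275).
#2 (€175): entire amount goes to the deductible. Patient pays €175; OOP now €450.
#3 (€5,400): €1,718 finishes the deductible; €3,682 goes to coinsurance; 30% of €3,682 = €1,104.60. Patient pays €2,822.60; OOP now €3,272.60.
Total paid by the patient: €275 + €175 + €2,822.60 = €3,272.60.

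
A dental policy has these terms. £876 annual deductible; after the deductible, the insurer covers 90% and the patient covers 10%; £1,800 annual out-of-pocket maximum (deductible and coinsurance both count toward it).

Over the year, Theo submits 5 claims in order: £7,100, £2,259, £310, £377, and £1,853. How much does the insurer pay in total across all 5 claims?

£10,099

Bill 1, £7,100: £876 to deductible, leaving £6,224; patient's 10% is £622.40. Cost to patient: £1,498.40. OOP to date £1,498.40. Plan pays £7,100 − £1,498.40 = £5,601.60.
Bill 2, £2,259: 10% coinsurance on £2,259 = £225.90. Patient owes £225.90 (running OOP £1,724.30). Insurer: £2,259 − £225.90 = £2,033.10.
Bill 3, £310: deductible met; 10% of £310 = £31. Patient owes £31 (running OOP £1,755.30). Plan pays £310 − £31 = £279.
Bill 4, £377: deductible already satisfied, so patient's share is 10% × £377 = £37.70. Patient owes £37.70 (running OOP £1,793). Plan pays £377 − £37.70 = £339.30.
Bill 5, £1,853: deductible already satisfied, so patient's share is 10% × £1,853 = £185.30. Adding that to £1,793 gives £1,978.30, past the £1,800 cap; patient pays only £1,800 − £1,793 = £7. Plan pays £1,853 − £7 = £1,846.
Insurer total = bills − patient's total = £11,899 − £1,800 = £10,099.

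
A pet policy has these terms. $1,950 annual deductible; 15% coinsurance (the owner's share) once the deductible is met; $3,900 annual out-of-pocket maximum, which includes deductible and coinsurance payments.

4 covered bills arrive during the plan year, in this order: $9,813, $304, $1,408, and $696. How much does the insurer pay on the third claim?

Bill 1, $9,813: $1,950 finishes the deductible; $7,863 goes to coinsurance; coinsurance $7,863 × 15% = $1,179.45. Cost to owner: $3,129.45. OOP to date $3,129.45. Plan pays $9,813 − $3,129.45 = $6,683.55.
Bill 2, $304: 15% coinsurance on $304 = $45.60. Cost to owner: $45.60. OOP to date $3,175.05. Insurer: $304 − $45.60 = $258.40.
Bill 3, $1,408: 15% coinsurance on $1,408 = $211.20. Owner owes $211.20 (running OOP $3,386.25). Insurer: $1,408 − $211.20 = $1,196.80.

$1,196.80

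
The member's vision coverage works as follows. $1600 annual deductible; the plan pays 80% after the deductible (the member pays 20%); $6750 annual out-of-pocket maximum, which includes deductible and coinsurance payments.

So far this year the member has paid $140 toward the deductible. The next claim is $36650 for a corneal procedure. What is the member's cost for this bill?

$140 of the $1600 deductible is already met, leaving $1460.
The remaining $35190 (= $36650 − $1460) moves to coinsurance.
Coinsurance: $35190 × 20% = $7038.
Member responsibility before any cap: $1460 + $7038 = $8498.
Year-to-date out-of-pocket would reach $140 + $8498 = $8638, above the $6750 maximum, so the member pays only $6750 − $140 = $6610.

$6610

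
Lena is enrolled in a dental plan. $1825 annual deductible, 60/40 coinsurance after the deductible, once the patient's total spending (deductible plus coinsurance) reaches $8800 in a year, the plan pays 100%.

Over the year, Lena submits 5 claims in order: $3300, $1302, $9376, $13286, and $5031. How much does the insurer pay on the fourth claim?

$11172.20

Claim 1 ($3300): deductible takes $1825, $1475 remains; 40% of $1475 = $590. Cost to patient: $2415. OOP to date $2415. Insurer: $3300 − $2415 = $885.
Claim 2 ($1302): deductible met; 40% of $1302 = $520.80. Patient owes $520.80 (running OOP $2935.80). Insurer: $1302 − $520.80 = $781.20.
Claim 3 ($9376): deductible met; 40% of $9376 = $3750.40. Patient pays $3750.40; OOP now $6686.20. Insurer: $9376 − $3750.40 = $5625.60.
Claim 4 ($13286): deductible already satisfied, so patient's share is 40% × $13286 = $5314.40. Adding that to $6686.20 gives $12000.60, past the $8800 cap; patient pays only $8800 − $6686.20 = $2113.80. Plan pays $13286 − $2113.80 = $11172.20.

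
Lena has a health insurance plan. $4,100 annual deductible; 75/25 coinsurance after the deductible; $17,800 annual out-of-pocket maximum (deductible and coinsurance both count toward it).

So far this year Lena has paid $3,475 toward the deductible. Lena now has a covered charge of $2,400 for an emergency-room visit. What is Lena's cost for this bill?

Deductible still to meet: $4,100 − $3,475 = $625.
That leaves $2,400 − $625 = $1,775 for coinsurance.
Patient's 25% share of $1,775 is $443.75.
Patient responsibility before any cap: $625 + $443.75 = $1,068.75.
Cumulative spending $3,475 + $1,068.75 = $4,543.75 stays under the $17,800 maximum.

$1,068.75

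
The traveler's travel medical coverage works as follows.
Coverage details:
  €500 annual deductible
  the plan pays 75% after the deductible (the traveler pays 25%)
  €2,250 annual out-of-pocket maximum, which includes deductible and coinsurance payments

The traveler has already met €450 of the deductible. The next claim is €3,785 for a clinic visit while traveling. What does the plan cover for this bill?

€2,801.25

Deductible still to meet: €500 − €450 = €50.
That leaves €3,785 − €50 = €3,735 for coinsurance.
Coinsurance: €3,735 × 25% = €933.75.
So the traveler owes €50 + €933.75 = €983.75 before any cap.
Total out-of-pocket so far would be €450 + €983.75 = €1,433.75, below the €2,250 cap — no reduction.
The plan picks up €3,785 − €983.75 = €2,801.25.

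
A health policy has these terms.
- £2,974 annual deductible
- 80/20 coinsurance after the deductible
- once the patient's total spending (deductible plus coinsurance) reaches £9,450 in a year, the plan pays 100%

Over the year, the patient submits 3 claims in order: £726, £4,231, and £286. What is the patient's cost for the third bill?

Bill 1, £726: fully absorbed by the deductible. Patient owes £726 (running OOP £726).
Bill 2, £4,231: deductible takes £2,248, £1,983 remains; coinsurance £1,983 × 20% = £396.60. Patient owes £2,644.60 (running OOP £3,370.60).
Bill 3, £286: 20% coinsurance on £286 = £57.20. Patient owes £57.20 (running OOP £3,427.80).

£57.20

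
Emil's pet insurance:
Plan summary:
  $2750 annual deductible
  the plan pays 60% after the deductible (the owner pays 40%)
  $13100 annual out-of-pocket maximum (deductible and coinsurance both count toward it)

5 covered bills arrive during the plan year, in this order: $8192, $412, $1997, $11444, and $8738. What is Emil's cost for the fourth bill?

Claim 1 — $8192: $2750 to deductible, leaving $5442; owner's 40% is $2176.80. Cost to owner: $4926.80. OOP to date $4926.80.
Claim 2 — $412: 40% coinsurance on $412 = $164.80. Owner pays $164.80; OOP now $5091.60.
Claim 3 — $1997: deductible already satisfied, so owner's share is 40% × $1997 = $798.80. Owner pays $798.80; OOP now $5890.40.
Claim 4 — $11444: 40% coinsurance on $11444 = $4577.60. Owner owes $4577.60 (running OOP $10468).

$4577.60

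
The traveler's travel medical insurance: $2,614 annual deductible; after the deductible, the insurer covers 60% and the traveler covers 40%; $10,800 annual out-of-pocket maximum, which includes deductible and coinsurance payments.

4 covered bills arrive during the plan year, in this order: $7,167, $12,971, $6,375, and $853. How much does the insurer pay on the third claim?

$5,198.60

Claim 1 — $7,167: $2,614 finishes the deductible; $4,553 goes to coinsurance; 40% of $4,553 = $1,821.20. Cost to traveler: $4,435.20. OOP to date $4,435.20. Insurer: $7,167 − $4,435.20 = $2,731.80.
Claim 2 — $12,971: 40% coinsurance on $12,971 = $5,188.40. Traveler owes $5,188.40 (running OOP $9,623.60). Insurer: $12,971 − $5,188.40 = $7,782.60.
Claim 3 — $6,375: 40% coinsurance on $6,375 = $2,550. Adding that to $9,623.60 gives $12,173.60, past the $10,800 cap; traveler pays only $10,800 − $9,623.60 = $1,176.40. Plan pays $6,375 − $1,176.40 = $5,198.60.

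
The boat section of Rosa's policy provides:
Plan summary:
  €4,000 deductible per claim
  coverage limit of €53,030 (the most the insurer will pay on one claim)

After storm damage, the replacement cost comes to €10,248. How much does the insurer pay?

Subtract the deductible: €10,248 − €4,000 = €6,248.
That's under the €53,030 cap, so the insurer reimburses the full €6,248.

€6,248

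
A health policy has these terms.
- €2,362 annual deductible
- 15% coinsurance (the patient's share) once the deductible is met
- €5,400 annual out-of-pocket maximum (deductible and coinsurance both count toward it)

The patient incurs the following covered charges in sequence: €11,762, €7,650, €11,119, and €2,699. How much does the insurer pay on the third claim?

Claim 1 (€11,762): deductible takes €2,362, €9,400 remains; patient's 15% is €1,410. Patient owes €3,772 (running OOP €3,772). Insurer: €11,762 − €3,772 = €7,990.
Claim 2 (€7,650): deductible met; 15% of €7,650 = €1,147.50. Cost to patient: €1,147.50. OOP to date €4,919.50. Plan pays €7,650 − €1,147.50 = €6,502.50.
Claim 3 (€11,119): deductible already satisfied, so patient's share is 15% × €11,119 = €1,667.85. OOP would hit €6,587.35 > €5,400, so the cap limits the patient to €5,400 − €4,919.50 = €480.50. Plan pays €11,119 − €480.50 = €10,638.50.

€10,638.50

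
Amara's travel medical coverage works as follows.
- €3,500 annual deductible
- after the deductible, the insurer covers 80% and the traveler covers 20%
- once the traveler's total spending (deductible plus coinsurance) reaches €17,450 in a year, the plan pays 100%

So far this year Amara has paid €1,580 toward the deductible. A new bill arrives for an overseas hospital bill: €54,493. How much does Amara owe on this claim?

€12,434.60

Remaining deductible: €3,500 − €1,580 = €1,920.
After the €1,920 deductible portion, €54,493 − €1,920 = €52,573 is subject to coinsurance.
20% of €52,573 = €10,514.60 falls to the traveler.
Traveler responsibility before any cap: €1,920 + €10,514.60 = €12,434.60.
Cumulative spending €1,580 + €12,434.60 = €14,014.60 stays under the €17,450 maximum.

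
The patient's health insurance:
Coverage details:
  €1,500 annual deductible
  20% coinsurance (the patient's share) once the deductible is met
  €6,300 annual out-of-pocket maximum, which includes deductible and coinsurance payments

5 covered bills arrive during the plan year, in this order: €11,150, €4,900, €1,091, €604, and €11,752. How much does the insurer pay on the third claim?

€872.80

#1 (€11,150): €1,500 to deductible, leaving €9,650; patient's 20% is €1,930. Patient owes €3,430 (running OOP €3,430). Plan pays €11,150 − €3,430 = €7,720.
#2 (€4,900): 20% coinsurance on €4,900 = €980. Patient pays €980; OOP now €4,410. Plan pays €4,900 − €980 = €3,920.
#3 (€1,091): deductible met; 20% of €1,091 = €218.20. Cost to patient: €218.20. OOP to date €4,628.20. Insurer: €1,091 − €218.20 = €872.80.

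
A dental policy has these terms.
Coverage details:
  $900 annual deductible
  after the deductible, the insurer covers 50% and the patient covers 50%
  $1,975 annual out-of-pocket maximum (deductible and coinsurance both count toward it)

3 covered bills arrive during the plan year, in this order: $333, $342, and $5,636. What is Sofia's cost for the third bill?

Bill 1, $333: fully absorbed by the deductible. Patient pays $333; OOP now $333.
Bill 2, $342: all of it applies to the deductible. Patient owes $342 (running OOP $675).
Bill 3, $5,636: $225 finishes the deductible; $5,411 goes to coinsurance; patient's 50% is $2,705.50. Together that's $225 + $2,705.50 = $2,930.50. Adding that to $675 gives $3,605.50, past the $1,975 cap; patient pays only $1,975 − $675 = $1,300.

$1,300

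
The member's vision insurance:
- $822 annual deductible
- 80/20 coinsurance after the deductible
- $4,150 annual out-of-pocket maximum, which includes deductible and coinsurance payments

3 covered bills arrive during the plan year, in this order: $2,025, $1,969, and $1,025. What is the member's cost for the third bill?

$205

Claim 1 — $2,025: deductible takes $822, $1,203 remains; member's 20% is $240.60. Member owes $1,062.60 (running OOP $1,062.60).
Claim 2 — $1,969: deductible met; 20% of $1,969 = $393.80. Member pays $393.80; OOP now $1,456.40.
Claim 3 — $1,025: deductible already satisfied, so member's share is 20% × $1,025 = $205. Cost to member: $205. OOP to date $1,661.40.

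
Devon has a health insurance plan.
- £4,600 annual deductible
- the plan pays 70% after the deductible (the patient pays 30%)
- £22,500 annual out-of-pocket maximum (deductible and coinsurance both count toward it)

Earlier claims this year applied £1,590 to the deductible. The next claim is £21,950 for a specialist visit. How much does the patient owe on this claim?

Remaining deductible: £4,600 − £1,590 = £3,010.
That leaves £21,950 − £3,010 = £18,940 for coinsurance.
Coinsurance: £18,940 × 30% = £5,682.
Patient responsibility before any cap: £3,010 + £5,682 = £8,692.
Cumulative spending £1,590 + £8,692 = £10,282 stays under the £22,500 maximum.

£8,692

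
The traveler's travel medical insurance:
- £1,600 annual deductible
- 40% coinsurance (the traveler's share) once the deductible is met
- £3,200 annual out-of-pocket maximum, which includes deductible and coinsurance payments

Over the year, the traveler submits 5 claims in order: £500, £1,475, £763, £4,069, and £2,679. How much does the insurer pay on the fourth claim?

£2,924.20

#1 (£500): all of it applies to the deductible. Cost to traveler: £500. OOP to date £500. Plan pays £500 − £500 = £0.
#2 (£1,475): £1,100 to deductible, leaving £375; traveler's 40% is £150. Traveler owes £1,250 (running OOP £1,750). Plan pays £1,475 − £1,250 = £225.
#3 (£763): deductible already satisfied, so traveler's share is 40% × £763 = £305.20. Cost to traveler: £305.20. OOP to date £2,055.20. Plan pays £763 − £305.20 = £457.80.
#4 (£4,069): deductible met; 40% of £4,069 = £1,627.60. OOP would hit £3,682.80 > £3,200, so the cap limits the traveler to £3,200 − £2,055.20 = £1,144.80. Insurer: £4,069 − £1,144.80 = £2,924.20.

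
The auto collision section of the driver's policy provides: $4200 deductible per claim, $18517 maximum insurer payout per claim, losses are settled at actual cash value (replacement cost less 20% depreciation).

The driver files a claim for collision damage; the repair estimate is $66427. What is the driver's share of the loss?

$47910

At 20% depreciation, ACV = $66427 − $13285.40 = $53141.60.
After the deductible, $53141.60 − $4200 = $48941.60 remains.
Since $48941.60 > $18517, the payout is capped at $18517.
The driver bears the rest of the original loss: $66427 − $18517 = $47910.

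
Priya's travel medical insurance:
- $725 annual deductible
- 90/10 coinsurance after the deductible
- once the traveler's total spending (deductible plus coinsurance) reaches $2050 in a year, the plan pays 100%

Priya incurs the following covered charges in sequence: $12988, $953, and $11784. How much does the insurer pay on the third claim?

Bill 1, $12988: $725 finishes the deductible; $12263 goes to coinsurance; 10% of $12263 = $1226.30. Cost to traveler: $1951.30. OOP to date $1951.30. Insurer: $12988 − $1951.30 = $11036.70.
Bill 2, $953: 10% coinsurance on $953 = $95.30. Traveler owes $95.30 (running OOP $2046.60). Plan pays $953 − $95.30 = $857.70.
Bill 3, $11784: deductible already satisfied, so traveler's share is 10% × $11784 = $1178.40. Adding that to $2046.60 gives $3225, past the $2050 cap; traveler pays only $2050 − $2046.60 = $3.40. Insurer: $11784 − $3.40 = $11780.60.

$11780.60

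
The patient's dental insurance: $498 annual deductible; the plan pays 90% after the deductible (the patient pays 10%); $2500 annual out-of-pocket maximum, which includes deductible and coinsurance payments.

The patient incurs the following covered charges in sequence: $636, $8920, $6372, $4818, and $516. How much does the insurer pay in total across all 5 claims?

$18762

Claim 1 ($636): $498 finishes the deductible; $138 goes to coinsurance; coinsurance $138 × 10% = $13.80. Patient owes $511.80 (running OOP $511.80). Insurer: $636 − $511.80 = $124.20.
Claim 2 ($8920): deductible already satisfied, so patient's share is 10% × $8920 = $892. Cost to patient: $892. OOP to date $1403.80. Plan pays $8920 − $892 = $8028.
Claim 3 ($6372): deductible already satisfied, so patient's share is 10% × $6372 = $637.20. Patient pays $637.20; OOP now $2041. Insurer: $6372 − $637.20 = $5734.80.
Claim 4 ($4818): 10% coinsurance on $4818 = $481.80. Adding that to $2041 gives $2522.80, past the $2500 cap; patient pays only $2500 − $2041 = $459. Plan pays $4818 − $459 = $4359.
Claim 5 ($516): deductible met; 10% of $516 = $51.60. That would push OOP to $2551.60, over the $2500 cap, so patient pays $2500 − $2500 = $0. Insurer: $516 − $0 = $516.
Insurer total: $124.20 + $8028 + $5734.80 + $4359 + $516 = $18762.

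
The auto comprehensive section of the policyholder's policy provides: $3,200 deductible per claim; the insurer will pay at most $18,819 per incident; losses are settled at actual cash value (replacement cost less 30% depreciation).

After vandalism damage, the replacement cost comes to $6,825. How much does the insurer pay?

At 30% depreciation, ACV = $6,825 − $2,047.50 = $4,777.50.
Subtract the deductible: $4,777.50 − $3,200 = $1,577.50.
$1,577.50 is within the $18,819 limit, so the insurer pays $1,577.50.

$1,577.50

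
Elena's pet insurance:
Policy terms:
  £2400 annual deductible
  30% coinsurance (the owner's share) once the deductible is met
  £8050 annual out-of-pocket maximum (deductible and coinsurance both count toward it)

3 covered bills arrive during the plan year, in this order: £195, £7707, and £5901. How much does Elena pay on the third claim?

#1 (£195): fully absorbed by the deductible. Owner owes £195 (running OOP £195).
#2 (£7707): £2205 finishes the deductible; £5502 goes to coinsurance; owner's 30% is £1650.60. Cost to owner: £3855.60. OOP to date £4050.60.
#3 (£5901): deductible already satisfied, so owner's share is 30% × £5901 = £1770.30. Owner pays £1770.30; OOP now £5820.90.

£1770.30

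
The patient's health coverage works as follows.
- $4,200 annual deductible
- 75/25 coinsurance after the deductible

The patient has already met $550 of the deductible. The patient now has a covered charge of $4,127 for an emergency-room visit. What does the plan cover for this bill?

Deductible still to meet: $4,200 − $550 = $3,650.
After the $3,650 deductible portion, $4,127 − $3,650 = $477 is subject to coinsurance.
Patient's 25% share of $477 is $119.25.
That puts the patient's cost at $3,650 + $119.25 = $3,769.25.
The plan picks up $4,127 − $3,769.25 = $357.75.

$357.75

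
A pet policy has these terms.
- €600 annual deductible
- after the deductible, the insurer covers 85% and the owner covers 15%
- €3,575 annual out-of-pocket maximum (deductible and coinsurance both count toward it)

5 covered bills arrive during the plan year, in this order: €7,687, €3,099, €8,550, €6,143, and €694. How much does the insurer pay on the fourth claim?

€5,978.40

Claim 1 — €7,687: €600 finishes the deductible; €7,087 goes to coinsurance; coinsurance €7,087 × 15% = €1,063.05. Owner owes €1,663.05 (running OOP €1,663.05). Insurer: €7,687 − €1,663.05 = €6,023.95.
Claim 2 — €3,099: 15% coinsurance on €3,099 = €464.85. Cost to owner: €464.85. OOP to date €2,127.90. Insurer: €3,099 − €464.85 = €2,634.15.
Claim 3 — €8,550: deductible met; 15% of €8,550 = €1,282.50. Owner pays €1,282.50; OOP now €3,410.40. Insurer: €8,550 − €1,282.50 = €7,267.50.
Claim 4 — €6,143: deductible already satisfied, so owner's share is 15% × €6,143 = €921.45. That would push OOP to €4,331.85, over the €3,575 cap, so owner pays €3,575 − €3,410.40 = €164.60. Plan pays €6,143 − €164.60 = €5,978.40.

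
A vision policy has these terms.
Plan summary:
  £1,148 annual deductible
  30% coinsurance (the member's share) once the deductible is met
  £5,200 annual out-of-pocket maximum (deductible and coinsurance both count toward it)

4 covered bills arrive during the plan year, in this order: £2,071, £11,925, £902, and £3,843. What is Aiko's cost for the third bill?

£197.60

Bill 1, £2,071: £1,148 to deductible, leaving £923; member's 30% is £276.90. Member owes £1,424.90 (running OOP £1,424.90).
Bill 2, £11,925: 30% coinsurance on £11,925 = £3,577.50. Cost to member: £3,577.50. OOP to date £5,002.40.
Bill 3, £902: deductible met; 30% of £902 = £270.60. Adding that to £5,002.40 gives £5,273, past the £5,200 cap; member pays only £5,200 − £5,002.40 = £197.60.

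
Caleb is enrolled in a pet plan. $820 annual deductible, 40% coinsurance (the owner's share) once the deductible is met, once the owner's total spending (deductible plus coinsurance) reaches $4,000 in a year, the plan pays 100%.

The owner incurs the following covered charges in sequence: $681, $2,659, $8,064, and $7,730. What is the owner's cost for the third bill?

$2,172

Bill 1, $681: fully absorbed by the deductible. Cost to owner: $681. OOP to date $681.
Bill 2, $2,659: $139 finishes the deductible; $2,520 goes to coinsurance; coinsurance $2,520 × 40% = $1,008. Cost to owner: $1,147. OOP to date $1,828.
Bill 3, $8,064: deductible met; 40% of $8,064 = $3,225.60. That would push OOP to $5,053.60, over the $4,000 cap, so owner pays $4,000 − $1,828 = $2,172.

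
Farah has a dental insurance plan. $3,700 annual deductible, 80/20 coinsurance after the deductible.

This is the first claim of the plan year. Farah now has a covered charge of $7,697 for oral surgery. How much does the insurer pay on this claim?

$3,197.60

Nothing has been paid toward the $3,700 deductible, so the first $3,700 of this charge is applied there.
That leaves $7,697 − $3,700 = $3,997 for coinsurance.
20% of $3,997 = $799.40 falls to the patient.
So the patient owes $3,700 + $799.40 = $4,499.40.
Insurer pays the balance: $7,697 − $4,499.40 = $3,197.60.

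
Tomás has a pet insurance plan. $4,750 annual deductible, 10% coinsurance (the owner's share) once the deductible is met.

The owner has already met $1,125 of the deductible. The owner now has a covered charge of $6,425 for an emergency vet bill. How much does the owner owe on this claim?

Remaining deductible: $4,750 − $1,125 = $3,625.
That leaves $6,425 − $3,625 = $2,800 for coinsurance.
10% of $2,800 = $280 falls to the owner.
Owner responsibility: $3,625 + $280 = $3,905.

$3,905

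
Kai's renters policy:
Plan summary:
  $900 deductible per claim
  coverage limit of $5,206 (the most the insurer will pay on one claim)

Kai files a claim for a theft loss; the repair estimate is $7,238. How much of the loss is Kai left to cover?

Subtract the deductible: $7,238 − $900 = $6,338.
Since $6,338 > $5,206, the payout is capped at $5,206.
The tenant bears the rest of the original loss: $7,238 − $5,206 = $2,032.

$2,032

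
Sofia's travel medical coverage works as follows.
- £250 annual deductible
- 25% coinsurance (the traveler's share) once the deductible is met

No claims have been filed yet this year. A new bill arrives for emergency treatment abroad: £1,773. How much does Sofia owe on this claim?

Nothing has been paid toward the £250 deductible, so the first £250 of this charge is applied there.
That leaves £1,773 − £250 = £1,523 for coinsurance.
Traveler's 25% share of £1,523 is £380.75.
So the traveler owes £250 + £380.75 = £630.75.

£630.75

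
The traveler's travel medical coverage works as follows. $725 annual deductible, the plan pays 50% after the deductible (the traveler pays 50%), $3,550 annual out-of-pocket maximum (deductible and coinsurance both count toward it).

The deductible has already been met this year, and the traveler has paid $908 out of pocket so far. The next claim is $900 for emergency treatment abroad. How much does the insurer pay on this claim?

$450

The deductible is already satisfied, so the full bill goes to coinsurance.
Traveler's 50% share of $900 is $450.
Total out-of-pocket so far would be $908 + $450 = $1,358, below the $3,550 cap — no reduction.
Insurer pays the balance: $900 − $450 = $450.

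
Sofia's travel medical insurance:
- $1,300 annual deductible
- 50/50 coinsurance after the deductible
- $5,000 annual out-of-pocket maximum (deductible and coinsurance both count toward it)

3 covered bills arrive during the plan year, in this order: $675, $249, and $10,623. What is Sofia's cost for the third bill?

$4,076

#1 ($675): fully absorbed by the deductible. Cost to traveler: $675. OOP to date $675.
#2 ($249): entire amount goes to the deductible. Cost to traveler: $249. OOP to date $924.
#3 ($10,623): $376 finishes the deductible; $10,247 goes to coinsurance; 50% of $10,247 = $5,123.50. Together that's $376 + $5,123.50 = $5,499.50. Adding that to $924 gives $6,423.50, past the $5,000 cap; traveler pays only $5,000 − $924 = $4,076.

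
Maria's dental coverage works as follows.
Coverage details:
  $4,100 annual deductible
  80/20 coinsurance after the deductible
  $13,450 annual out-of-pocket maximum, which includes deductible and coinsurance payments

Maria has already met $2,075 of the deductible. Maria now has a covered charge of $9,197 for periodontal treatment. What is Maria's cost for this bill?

Remaining deductible: $4,100 − $2,075 = $2,025.
The remaining $7,172 (= $9,197 − $2,025) moves to coinsurance.
Coinsurance: $7,172 × 20% = $1,434.40.
That puts the patient's cost at $2,025 + $1,434.40 = $3,459.40 before any cap.
Year-to-date out-of-pocket becomes $2,075 + $3,459.40 = $5,534.40, still under the $13,450 maximum, so no cap applies.

$3,459.40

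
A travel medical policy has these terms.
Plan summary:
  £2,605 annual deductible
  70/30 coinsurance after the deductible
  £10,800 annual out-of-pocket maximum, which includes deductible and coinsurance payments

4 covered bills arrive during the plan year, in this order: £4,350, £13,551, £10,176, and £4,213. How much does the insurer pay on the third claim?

£7,123.20

Claim 1 — £4,350: £2,605 to deductible, leaving £1,745; coinsurance £1,745 × 30% = £523.50. Cost to traveler: £3,128.50. OOP to date £3,128.50. Plan pays £4,350 − £3,128.50 = £1,221.50.
Claim 2 — £13,551: deductible already satisfied, so traveler's share is 30% × £13,551 = £4,065.30. Traveler pays £4,065.30; OOP now £7,193.80. Insurer: £13,551 − £4,065.30 = £9,485.70.
Claim 3 — £10,176: deductible already satisfied, so traveler's share is 30% × £10,176 = £3,052.80. Cost to traveler: £3,052.80. OOP to date £10,246.60. Insurer: £10,176 − £3,052.80 = £7,123.20.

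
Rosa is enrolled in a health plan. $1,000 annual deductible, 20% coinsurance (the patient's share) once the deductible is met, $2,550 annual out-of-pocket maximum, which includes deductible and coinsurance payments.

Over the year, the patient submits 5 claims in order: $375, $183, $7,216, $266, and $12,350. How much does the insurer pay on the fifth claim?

Claim 1 ($375): all of it applies to the deductible. Patient owes $375 (running OOP $375). Insurer: $375 − $375 = $0.
Claim 2 ($183): fully absorbed by the deductible. Cost to patient: $183. OOP to date $558. Insurer: $183 − $183 = $0.
Claim 3 ($7,216): deductible takes $442, $6,774 remains; patient's 20% is $1,354.80. Cost to patient: $1,796.80. OOP to date $2,354.80. Insurer: $7,216 − $1,796.80 = $5,419.20.
Claim 4 ($266): 20% coinsurance on $266 = $53.20. Patient owes $53.20 (running OOP $2,408). Insurer: $266 − $53.20 = $212.80.
Claim 5 ($12,350): 20% coinsurance on $12,350 = $2,470. That would push OOP to $4,878, over the $2,550 cap, so patient pays $2,550 − $2,408 = $142. Plan pays $12,350 − $142 = $12,208.

$12,208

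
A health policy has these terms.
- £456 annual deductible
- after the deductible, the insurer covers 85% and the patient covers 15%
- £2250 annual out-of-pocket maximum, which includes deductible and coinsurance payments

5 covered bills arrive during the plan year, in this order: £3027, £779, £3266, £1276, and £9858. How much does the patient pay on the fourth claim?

Bill 1, £3027: £456 finishes the deductible; £2571 goes to coinsurance; patient's 15% is £385.65. Patient pays £841.65; OOP now £841.65.
Bill 2, £779: 15% coinsurance on £779 = £116.85. Cost to patient: £116.85. OOP to date £958.50.
Bill 3, £3266: 15% coinsurance on £3266 = £489.90. Cost to patient: £489.90. OOP to date £1448.40.
Bill 4, £1276: deductible met; 15% of £1276 = £191.40. Patient owes £191.40 (running OOP £1639.80).

£191.40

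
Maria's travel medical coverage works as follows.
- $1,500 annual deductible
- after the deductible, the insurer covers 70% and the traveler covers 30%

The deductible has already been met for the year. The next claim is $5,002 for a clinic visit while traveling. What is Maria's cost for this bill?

With the deductible met, the entire $5,002 is subject to coinsurance.
Traveler's 30% share of $5,002 is $1,500.60.

$1,500.60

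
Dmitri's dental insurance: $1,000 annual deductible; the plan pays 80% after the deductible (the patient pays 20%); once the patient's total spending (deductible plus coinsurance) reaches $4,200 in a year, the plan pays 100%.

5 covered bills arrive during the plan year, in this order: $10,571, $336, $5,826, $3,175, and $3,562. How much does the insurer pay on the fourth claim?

$3,121.60

Claim 1 ($10,571): deductible takes $1,000, $9,571 remains; 20% of $9,571 = $1,914.20. Cost to patient: $2,914.20. OOP to date $2,914.20. Plan pays $10,571 − $2,914.20 = $7,656.80.
Claim 2 ($336): 20% coinsurance on $336 = $67.20. Patient pays $67.20; OOP now $2,981.40. Plan pays $336 − $67.20 = $268.80.
Claim 3 ($5,826): deductible already satisfied, so patient's share is 20% × $5,826 = $1,165.20. Patient owes $1,165.20 (running OOP $4,146.60). Plan pays $5,826 − $1,165.20 = $4,660.80.
Claim 4 ($3,175): 20% coinsurance on $3,175 = $635. OOP would hit $4,781.60 > $4,200, so the cap limits the patient to $4,200 − $4,146.60 = $53.40. Plan pays $3,175 − $53.40 = $3,121.60.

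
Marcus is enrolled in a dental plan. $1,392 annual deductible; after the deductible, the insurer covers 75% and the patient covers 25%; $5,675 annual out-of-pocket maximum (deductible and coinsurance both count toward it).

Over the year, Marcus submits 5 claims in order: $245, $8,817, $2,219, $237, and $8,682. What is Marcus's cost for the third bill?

#1 ($245): fully absorbed by the deductible. Cost to patient: $245. OOP to date $245.
#2 ($8,817): $1,147 finishes the deductible; $7,670 goes to coinsurance; patient's 25% is $1,917.50. Cost to patient: $3,064.50. OOP to date $3,309.50.
#3 ($2,219): deductible met; 25% of $2,219 = $554.75. Patient pays $554.75; OOP now $3,864.25.

$554.75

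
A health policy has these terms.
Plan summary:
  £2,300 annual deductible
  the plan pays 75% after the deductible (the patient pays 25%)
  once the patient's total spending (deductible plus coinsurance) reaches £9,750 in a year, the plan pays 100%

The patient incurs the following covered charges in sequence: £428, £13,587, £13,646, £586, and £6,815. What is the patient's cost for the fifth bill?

£963.25

Claim 1 — £428: fully absorbed by the deductible. Cost to patient: £428. OOP to date £428.
Claim 2 — £13,587: £1,872 finishes the deductible; £11,715 goes to coinsurance; patient's 25% is £2,928.75. Patient pays £4,800.75; OOP now £5,228.75.
Claim 3 — £13,646: deductible already satisfied, so patient's share is 25% × £13,646 = £3,411.50. Patient owes £3,411.50 (running OOP £8,640.25).
Claim 4 — £586: 25% coinsurance on £586 = £146.50. Patient pays £146.50; OOP now £8,786.75.
Claim 5 — £6,815: deductible already satisfied, so patient's share is 25% × £6,815 = £1,703.75. Adding that to £8,786.75 gives £10,490.50, past the £9,750 cap; patient pays only £9,750 − £8,786.75 = £963.25.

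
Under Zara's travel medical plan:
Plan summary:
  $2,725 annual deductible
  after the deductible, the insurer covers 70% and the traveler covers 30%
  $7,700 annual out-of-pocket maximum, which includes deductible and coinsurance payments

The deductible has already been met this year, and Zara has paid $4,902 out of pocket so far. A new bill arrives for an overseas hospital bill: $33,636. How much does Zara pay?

$2,798

The deductible is already satisfied, so the full bill goes to coinsurance.
30% of $33,636 = $10,090.80 falls to the traveler.
Adding $10,090.80 to the $4,902 already spent would give $14,992.80, which exceeds the $7,700 cap; the traveler pays just $7,700 − $4,902 = $2,798.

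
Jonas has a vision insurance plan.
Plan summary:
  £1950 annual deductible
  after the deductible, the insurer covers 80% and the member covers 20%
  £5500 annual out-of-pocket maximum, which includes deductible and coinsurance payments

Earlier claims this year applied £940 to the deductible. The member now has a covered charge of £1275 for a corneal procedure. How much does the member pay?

Remaining deductible: £1950 − £940 = £1010.
That leaves £1275 − £1010 = £265 for coinsurance.
Coinsurance: £265 × 20% = £53.
That puts the member's cost at £1010 + £53 = £1063 before any cap.
Cumulative spending £940 + £1063 = £2003 stays under the £5500 maximum.

£1063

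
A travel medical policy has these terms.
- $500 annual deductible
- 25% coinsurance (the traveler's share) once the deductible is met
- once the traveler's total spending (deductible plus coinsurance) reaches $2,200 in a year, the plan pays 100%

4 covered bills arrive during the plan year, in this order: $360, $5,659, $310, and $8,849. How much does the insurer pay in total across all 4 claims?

$12,978

Claim 1 — $360: fully absorbed by the deductible. Cost to traveler: $360. OOP to date $360. Plan pays $360 − $360 = $0.
Claim 2 — $5,659: $140 finishes the deductible; $5,519 goes to coinsurance; traveler's 25% is $1,379.75. Traveler pays $1,519.75; OOP now $1,879.75. Plan pays $5,659 − $1,519.75 = $4,139.25.
Claim 3 — $310: deductible already satisfied, so traveler's share is 25% × $310 = $77.50. Traveler pays $77.50; OOP now $1,957.25. Plan pays $310 − $77.50 = $232.50.
Claim 4 — $8,849: deductible already satisfied, so traveler's share is 25% × $8,849 = $2,212.25. OOP would hit $4,169.50 > $2,200, so the cap limits the traveler to $2,200 − $1,957.25 = $242.75. Insurer: $8,849 − $242.75 = $8,606.25.
Insurer total = bills − traveler's total = $15,178 − $2,200 = $12,978.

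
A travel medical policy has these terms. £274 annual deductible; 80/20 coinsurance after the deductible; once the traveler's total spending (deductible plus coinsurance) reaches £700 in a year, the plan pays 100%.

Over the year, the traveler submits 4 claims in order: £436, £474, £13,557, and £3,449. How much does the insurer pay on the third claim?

#1 (£436): £274 finishes the deductible; £162 goes to coinsurance; 20% of £162 = £32.40. Cost to traveler: £306.40. OOP to date £306.40. Plan pays £436 − £306.40 = £129.60.
#2 (£474): deductible met; 20% of £474 = £94.80. Cost to traveler: £94.80. OOP to date £401.20. Plan pays £474 − £94.80 = £379.20.
#3 (£13,557): deductible already satisfied, so traveler's share is 20% × £13,557 = £2,711.40. OOP would hit £3,112.60 > £700, so the cap limits the traveler to £700 − £401.20 = £298.80. Insurer: £13,557 − £298.80 = £13,258.20.

£13,258.20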